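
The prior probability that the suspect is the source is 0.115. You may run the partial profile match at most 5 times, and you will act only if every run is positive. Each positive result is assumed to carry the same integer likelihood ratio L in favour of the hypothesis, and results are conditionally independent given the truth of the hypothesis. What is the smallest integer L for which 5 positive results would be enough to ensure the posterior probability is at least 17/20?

3

Prior odds = 0.115/0.885 = 23/177.
Target odds = 0.85/0.15 = 17/3.
Need L⁵ ≥ 17/3 ÷ (23/177) = 1003/23.
2⁵ = 32 < 1003/23 ≤ 243 = 3⁵, so L = 3.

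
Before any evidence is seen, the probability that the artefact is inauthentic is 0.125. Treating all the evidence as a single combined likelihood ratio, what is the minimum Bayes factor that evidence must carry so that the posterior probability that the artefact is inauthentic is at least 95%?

133

Prior odds = 0.125/0.875 = 1/7.
Target odds = 0.95/0.05 = 19.
Required Bayes factor = 19 ÷ (1/7) = 133.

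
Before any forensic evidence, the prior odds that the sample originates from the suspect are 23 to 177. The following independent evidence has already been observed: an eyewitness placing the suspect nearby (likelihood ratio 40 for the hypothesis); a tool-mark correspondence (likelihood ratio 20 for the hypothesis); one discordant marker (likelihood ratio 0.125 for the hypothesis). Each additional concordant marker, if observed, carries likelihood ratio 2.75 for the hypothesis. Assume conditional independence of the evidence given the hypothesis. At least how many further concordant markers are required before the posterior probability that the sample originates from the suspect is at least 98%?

Prior odds = 23/177.
Combined Bayes factor of the evidence already in hand = 40 × 20 × 0.125 = 100.
Odds after that evidence = (23/177) × 100 = 2300/177.
Target odds = 0.98/0.02 = 49.
Need 2.75ⁿ ≥ 49 ÷ (2300/177) = 8673/2300.
2.75¹ = 2.75 falls short of 8673/2300 but 2.75² = 7.5625 reaches it, so n = 2.

2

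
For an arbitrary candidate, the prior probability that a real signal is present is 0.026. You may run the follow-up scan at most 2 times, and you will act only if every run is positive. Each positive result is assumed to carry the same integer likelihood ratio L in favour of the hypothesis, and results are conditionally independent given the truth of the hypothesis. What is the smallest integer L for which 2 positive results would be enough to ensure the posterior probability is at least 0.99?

61

Prior odds = 0.026/0.974 = 13/487.
Target odds = 0.99/0.01 = 99.
Need L² ≥ 99 ÷ (13/487) = 48213/13.
60² = 3600 < 48213/13 ≤ 3721 = 61², so L = 61.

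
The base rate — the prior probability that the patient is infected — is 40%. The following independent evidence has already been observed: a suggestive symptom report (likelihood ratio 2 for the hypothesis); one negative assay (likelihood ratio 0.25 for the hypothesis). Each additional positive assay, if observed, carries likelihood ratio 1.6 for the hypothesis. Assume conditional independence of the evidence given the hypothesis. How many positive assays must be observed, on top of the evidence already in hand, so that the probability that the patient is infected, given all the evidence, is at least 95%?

Prior odds = 0.4/0.6 = 2/3.
Combined Bayes factor of the evidence already in hand = 2 × 0.25 = 0.5.
Odds after that evidence = (2/3) × 0.5 = 1/3.
Target odds = 0.95/0.05 = 19.
Need 1.6ⁿ ≥ 19 ÷ (1/3) = 57.
1.6⁸ = 16777216/390625 falls short of 57 but 1.6⁹ = 134217728/1953125 reaches it, so n = 9.

9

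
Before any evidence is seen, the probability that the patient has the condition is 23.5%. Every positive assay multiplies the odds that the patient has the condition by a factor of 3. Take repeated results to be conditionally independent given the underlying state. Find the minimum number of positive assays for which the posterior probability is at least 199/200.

6

Prior odds: 0.235 ÷ 0.765 = 47/153.
Likelihood ratio per positive assay = 3.
Target posterior odds = 0.995/0.005 = 199.
Need (47/153) × 3ⁿ ≥ 199, i.e. 3ⁿ ≥ 30447/47.
3⁵ = 243 falls short of 30447/47 but 3⁶ = 729 reaches it, so n = 6.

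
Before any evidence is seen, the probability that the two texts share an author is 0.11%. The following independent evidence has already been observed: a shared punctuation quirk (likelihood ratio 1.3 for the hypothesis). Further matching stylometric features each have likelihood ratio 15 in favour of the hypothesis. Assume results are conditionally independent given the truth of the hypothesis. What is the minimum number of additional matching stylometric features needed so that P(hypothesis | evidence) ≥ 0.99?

Prior odds = 0.0011/0.9989 = 11/9989.
Bayes factor of the evidence already in hand = 1.3.
Odds after that evidence = (11/9989) × 1.3 = 143/99890.
Target odds = 0.99/0.01 = 99.
Need 15ⁿ ≥ 99 ÷ (143/99890) = 899010/13.
15⁴ = 50625 falls short of 899010/13 but 15⁵ = 759375 reaches it, so n = 5.

5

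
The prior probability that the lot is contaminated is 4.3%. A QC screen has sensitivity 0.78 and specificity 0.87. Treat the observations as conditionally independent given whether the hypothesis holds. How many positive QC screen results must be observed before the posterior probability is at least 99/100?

5

Prior odds: 0.043 ÷ 0.957 = 43/957.
False-positive rate = 1 − 0.87 = 0.13; likelihood ratio of a positive = 0.78/0.13 = 6.
Target odds: 0.99 ÷ 0.01 = 99.
Require 6ⁿ ≥ 99 ÷ (43/957) = 94743/43.
6⁴ = 1296 falls short of 94743/43 but 6⁵ = 7776 reaches it, so n = 5.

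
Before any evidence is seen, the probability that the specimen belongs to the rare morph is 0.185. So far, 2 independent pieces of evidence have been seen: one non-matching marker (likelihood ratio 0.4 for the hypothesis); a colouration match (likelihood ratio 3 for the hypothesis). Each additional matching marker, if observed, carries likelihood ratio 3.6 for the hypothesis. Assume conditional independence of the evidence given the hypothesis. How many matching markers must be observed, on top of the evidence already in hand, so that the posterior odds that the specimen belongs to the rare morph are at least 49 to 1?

Prior odds = 0.185/0.815 = 37/163.
Combined Bayes factor of the evidence already in hand = 0.4 × 3 = 1.2.
Odds after that evidence = (37/163) × 1.2 = 222/815.
Target odds = 49.
Need 3.6ⁿ ≥ 49 ÷ (222/815) = 39935/222.
3.6⁴ = 167.9616 falls short of 39935/222 but 3.6⁵ = 604.66176 reaches it, so n = 5.

5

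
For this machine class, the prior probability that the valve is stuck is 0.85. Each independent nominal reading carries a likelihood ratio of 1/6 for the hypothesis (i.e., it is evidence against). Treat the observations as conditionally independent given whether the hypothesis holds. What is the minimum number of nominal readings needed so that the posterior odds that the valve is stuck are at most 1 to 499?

5

Prior odds: 0.85 ÷ 0.15 = 17/3.
Likelihood ratio per nominal reading = 1/6.
Target odds = 1/499.
Need (17/3) × (1/6)ⁿ ≤ 1/499, i.e. (1/6)ⁿ ≤ 3/8483.
(1/6)⁴ = 1/1296 is still above 3/8483 but (1/6)⁵ = 1/7776 is at or below it, so n = 5.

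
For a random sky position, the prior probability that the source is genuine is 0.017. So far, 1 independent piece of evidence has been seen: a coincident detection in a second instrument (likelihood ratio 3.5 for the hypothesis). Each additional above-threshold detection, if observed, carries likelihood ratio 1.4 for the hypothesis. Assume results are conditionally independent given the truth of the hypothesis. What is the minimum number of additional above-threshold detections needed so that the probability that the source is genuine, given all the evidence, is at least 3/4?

12

Prior odds = 0.017/0.983 = 17/983.
Bayes factor of the evidence already in hand = 3.5.
Odds after that evidence = (17/983) × 3.5 = 119/1966.
Target odds = 0.75/0.25 = 3.
Need 1.4ⁿ ≥ 3 ÷ (119/1966) = 5898/119.
1.4¹¹ ≈40.4957 falls short of 5898/119 but 1.4¹² ≈56.6939 reaches it, so n = 12.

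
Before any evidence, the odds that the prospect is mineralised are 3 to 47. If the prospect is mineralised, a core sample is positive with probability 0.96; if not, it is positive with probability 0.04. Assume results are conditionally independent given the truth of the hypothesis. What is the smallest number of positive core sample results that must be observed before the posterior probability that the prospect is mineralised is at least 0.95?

Prior odds = 3/47.
Likelihood ratio of a positive = 0.96/0.04 = 24.
Target odds: 0.95 ÷ 0.05 = 19.
Require 24ⁿ ≥ 19 ÷ (3/47) = 893/3.
24¹ = 24 falls short of 893/3 but 24² = 576 reaches it, so n = 2.

2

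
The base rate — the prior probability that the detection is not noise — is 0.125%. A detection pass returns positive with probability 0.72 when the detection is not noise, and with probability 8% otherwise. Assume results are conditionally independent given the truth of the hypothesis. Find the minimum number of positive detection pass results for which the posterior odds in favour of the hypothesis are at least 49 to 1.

5

Prior odds: 0.00125 ÷ 0.99875 = 1/799.
Likelihood ratio of a positive result = 0.72/0.08 = 9.
Target odds = 49.
Need (1/799) × 9ⁿ ≥ 49, i.e. 9ⁿ ≥ 39151.
9⁴ = 6561 falls short of 39151 but 9⁵ = 59049 reaches it, so n = 5.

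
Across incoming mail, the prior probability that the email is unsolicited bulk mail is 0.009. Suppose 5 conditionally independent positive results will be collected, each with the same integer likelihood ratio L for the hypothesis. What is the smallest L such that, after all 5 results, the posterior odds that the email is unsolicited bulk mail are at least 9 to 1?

Prior odds = 0.009/0.991 = 9/991.
Target odds = 9.
Need L⁵ ≥ 9 ÷ (9/991) = 991.
3⁵ = 243 < 991 ≤ 1024 = 4⁵, so L = 4.

4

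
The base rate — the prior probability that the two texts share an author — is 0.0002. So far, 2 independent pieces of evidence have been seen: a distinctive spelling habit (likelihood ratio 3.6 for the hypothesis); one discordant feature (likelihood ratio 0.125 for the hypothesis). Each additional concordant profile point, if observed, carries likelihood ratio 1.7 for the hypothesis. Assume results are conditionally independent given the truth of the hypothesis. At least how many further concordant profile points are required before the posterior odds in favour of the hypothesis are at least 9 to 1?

22

Prior odds = 0.0002/0.9998 = 1/4999.
Combined Bayes factor of the evidence already in hand = 3.6 × 0.125 = 0.45.
Odds after that evidence = (1/4999) × 0.45 = 9/99980.
Target odds = 9.
Need 1.7ⁿ ≥ 9 ÷ (9/99980) = 99980.
1.7²¹ ≈69091.9 falls short of 99980 but 1.7²² ≈117456 reaches it, so n = 22.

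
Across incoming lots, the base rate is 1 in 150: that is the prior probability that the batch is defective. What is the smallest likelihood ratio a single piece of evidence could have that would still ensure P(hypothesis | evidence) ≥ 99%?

14751

Prior odds = (1/150)/(149/150) = 1/149.
Target odds = 0.99/0.01 = 99.
Required Bayes factor = 99 ÷ (1/149) = 14751.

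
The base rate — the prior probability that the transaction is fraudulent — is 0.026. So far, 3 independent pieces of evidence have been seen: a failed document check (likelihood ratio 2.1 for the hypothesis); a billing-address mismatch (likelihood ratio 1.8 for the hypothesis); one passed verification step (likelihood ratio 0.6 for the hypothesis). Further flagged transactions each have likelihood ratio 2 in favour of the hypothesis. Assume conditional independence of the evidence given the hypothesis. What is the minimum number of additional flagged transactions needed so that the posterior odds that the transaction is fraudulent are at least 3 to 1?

6

Prior odds = 0.026/0.974 = 13/487.
Combined Bayes factor of the evidence already in hand = 2.1 × 1.8 × 0.6 = 2.268.
Odds after that evidence = (13/487) × 2.268 = 7371/121750.
Target odds = 3.
Need 2ⁿ ≥ 3 ÷ (7371/121750) = 121750/2457.
2⁵ = 32 falls short of 121750/2457 but 2⁶ = 64 reaches it, so n = 6.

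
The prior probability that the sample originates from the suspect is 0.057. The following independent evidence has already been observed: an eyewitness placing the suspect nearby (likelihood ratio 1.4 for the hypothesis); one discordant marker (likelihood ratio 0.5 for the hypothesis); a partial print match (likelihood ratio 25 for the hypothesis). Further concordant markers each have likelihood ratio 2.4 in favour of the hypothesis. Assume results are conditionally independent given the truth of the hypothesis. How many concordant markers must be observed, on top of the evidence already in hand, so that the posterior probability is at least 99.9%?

8

Prior odds = 0.057/0.943 = 57/943.
Combined Bayes factor of the evidence already in hand = 1.4 × 0.5 × 25 = 17.5.
Odds after that evidence = (57/943) × 17.5 = 1995/1886.
Target odds = 0.999/0.001 = 999.
Need 2.4ⁿ ≥ 999 ÷ (1995/1886) = 628038/665.
2.4⁷ = 35831808/78125 falls short of 628038/665 but 2.4⁸ = 429981696/390625 reaches it, so n = 8.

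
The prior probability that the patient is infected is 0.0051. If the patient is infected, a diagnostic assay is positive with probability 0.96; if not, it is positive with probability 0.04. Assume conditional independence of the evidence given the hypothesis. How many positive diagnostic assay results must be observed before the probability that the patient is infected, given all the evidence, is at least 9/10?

Prior odds = 0.0051/0.9949 = 51/9949.
Likelihood ratio of a positive = 0.96/0.04 = 24.
Target odds: 0.9 ÷ 0.1 = 9.
Need (51/9949) × 24ⁿ ≥ 9, i.e. 24ⁿ ≥ 29847/17.
24² = 576 falls short of 29847/17 but 24³ = 13824 reaches it, so n = 3.

3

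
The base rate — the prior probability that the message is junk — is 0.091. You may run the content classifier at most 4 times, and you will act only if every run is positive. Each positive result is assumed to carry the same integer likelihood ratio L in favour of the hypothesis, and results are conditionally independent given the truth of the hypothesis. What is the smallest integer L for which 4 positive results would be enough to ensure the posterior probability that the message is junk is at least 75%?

Prior odds = 0.091/0.909 = 91/909.
Target odds = 0.75/0.25 = 3.
Need L⁴ ≥ 3 ÷ (91/909) = 2727/91.
2⁴ = 16 < 2727/91 ≤ 81 = 3⁴, so L = 3.

3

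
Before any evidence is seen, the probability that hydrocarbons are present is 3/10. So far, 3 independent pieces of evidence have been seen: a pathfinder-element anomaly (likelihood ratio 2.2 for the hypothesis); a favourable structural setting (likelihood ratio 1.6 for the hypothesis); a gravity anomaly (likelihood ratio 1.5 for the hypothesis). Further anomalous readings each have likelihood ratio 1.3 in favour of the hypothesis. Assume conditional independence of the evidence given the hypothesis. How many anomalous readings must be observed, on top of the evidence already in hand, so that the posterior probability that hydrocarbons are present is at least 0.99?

Prior odds = 0.3/0.7 = 3/7.
Combined Bayes factor of the evidence already in hand = 2.2 × 1.6 × 1.5 = 5.28.
Odds after that evidence = (3/7) × 5.28 = 396/175.
Target odds = 0.99/0.01 = 99.
Need 1.3ⁿ ≥ 99 ÷ (396/175) = 43.75.
1.3¹⁴ ≈39.3738 falls short of 43.75 but 1.3¹⁵ ≈51.1859 reaches it, so n = 15.

15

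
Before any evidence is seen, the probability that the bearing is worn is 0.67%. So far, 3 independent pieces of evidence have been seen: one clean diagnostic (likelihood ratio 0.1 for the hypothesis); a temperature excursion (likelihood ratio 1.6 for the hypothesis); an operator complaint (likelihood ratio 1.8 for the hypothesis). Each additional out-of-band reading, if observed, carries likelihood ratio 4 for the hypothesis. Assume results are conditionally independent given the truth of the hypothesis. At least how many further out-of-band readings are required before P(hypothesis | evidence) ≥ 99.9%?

10

Prior odds = 0.0067/0.9933 = 67/9933.
Combined Bayes factor of the evidence already in hand = 0.1 × 1.6 × 1.8 = 0.288.
Odds after that evidence = (67/9933) × 0.288 = 804/413875.
Target odds = 0.999/0.001 = 999.
Need 4ⁿ ≥ 999 ÷ (804/413875) = 137820375/268.
4⁹ = 262144 falls short of 137820375/268 but 4¹⁰ = 1048576 reaches it, so n = 10.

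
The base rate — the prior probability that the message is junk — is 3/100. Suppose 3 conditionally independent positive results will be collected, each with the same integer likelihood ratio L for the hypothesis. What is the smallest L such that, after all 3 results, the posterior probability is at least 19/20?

9

Prior odds = 0.03/0.97 = 3/97.
Target odds = 0.95/0.05 = 19.
Need L³ ≥ 19 ÷ (3/97) = 1843/3.
8³ = 512 < 1843/3 ≤ 729 = 9³, so L = 9.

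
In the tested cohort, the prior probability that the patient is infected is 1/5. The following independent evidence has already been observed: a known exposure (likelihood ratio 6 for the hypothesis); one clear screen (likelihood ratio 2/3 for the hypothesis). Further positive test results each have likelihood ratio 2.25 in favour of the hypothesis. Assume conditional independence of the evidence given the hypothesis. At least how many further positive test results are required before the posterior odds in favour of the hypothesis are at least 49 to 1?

5

Prior odds = 0.2/0.8 = 0.25.
Combined Bayes factor of the evidence already in hand = 6 × (2/3) = 4.
Odds after that evidence = 0.25 × 4 = 1.
Target odds = 49.
Need 2.25ⁿ ≥ 49 ÷ 1 = 49.
2.25⁴ = 25.62890625 falls short of 49 but 2.25⁵ = 59049/1024 reaches it, so n = 5.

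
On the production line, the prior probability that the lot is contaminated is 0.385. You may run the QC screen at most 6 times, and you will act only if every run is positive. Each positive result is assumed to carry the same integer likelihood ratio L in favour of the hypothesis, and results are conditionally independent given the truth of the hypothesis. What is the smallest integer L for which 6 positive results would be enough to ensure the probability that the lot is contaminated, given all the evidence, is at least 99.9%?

4

Prior odds = 0.385/0.615 = 77/123.
Target odds = 0.999/0.001 = 999.
Need L⁶ ≥ 999 ÷ (77/123) = 122877/77.
3⁶ = 729 < 122877/77 ≤ 4096 = 4⁶, so L = 4.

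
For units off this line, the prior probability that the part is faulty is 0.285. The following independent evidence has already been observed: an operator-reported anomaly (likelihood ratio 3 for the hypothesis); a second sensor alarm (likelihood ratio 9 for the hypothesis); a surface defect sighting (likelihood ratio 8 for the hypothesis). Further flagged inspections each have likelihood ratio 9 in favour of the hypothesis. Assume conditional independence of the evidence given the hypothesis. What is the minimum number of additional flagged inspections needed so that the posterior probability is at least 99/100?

Prior odds = 0.285/0.715 = 57/143.
Combined Bayes factor of the evidence already in hand = 3 × 9 × 8 = 216.
Odds after that evidence = (57/143) × 216 = 12312/143.
Target odds = 0.99/0.01 = 99.
Need 9ⁿ ≥ 99 ÷ (12312/143) = 1573/1368.
9¹ = 9, which meets the required 1573/1368; so n = 1.

1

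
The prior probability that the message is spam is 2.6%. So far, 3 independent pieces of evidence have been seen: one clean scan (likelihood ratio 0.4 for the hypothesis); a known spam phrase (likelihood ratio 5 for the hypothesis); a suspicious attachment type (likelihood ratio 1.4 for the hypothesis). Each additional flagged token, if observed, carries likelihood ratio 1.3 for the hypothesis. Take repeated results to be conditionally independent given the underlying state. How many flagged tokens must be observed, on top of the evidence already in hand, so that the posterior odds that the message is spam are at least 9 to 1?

19

Prior odds = 0.026/0.974 = 13/487.
Combined Bayes factor of the evidence already in hand = 0.4 × 5 × 1.4 = 2.8.
Odds after that evidence = (13/487) × 2.8 = 182/2435.
Target odds = 9.
Need 1.3ⁿ ≥ 9 ÷ (182/2435) = 21915/182.
1.3¹⁸ ≈112.455 falls short of 21915/182 but 1.3¹⁹ ≈146.192 reaches it, so n = 19.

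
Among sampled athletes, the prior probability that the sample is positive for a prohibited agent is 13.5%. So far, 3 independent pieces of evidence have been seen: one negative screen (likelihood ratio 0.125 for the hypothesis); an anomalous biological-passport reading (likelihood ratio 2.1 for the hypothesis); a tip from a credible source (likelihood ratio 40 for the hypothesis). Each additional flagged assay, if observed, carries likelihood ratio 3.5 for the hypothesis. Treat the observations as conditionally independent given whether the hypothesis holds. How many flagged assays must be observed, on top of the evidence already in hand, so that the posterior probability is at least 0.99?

Prior odds = 0.135/0.865 = 27/173.
Combined Bayes factor of the evidence already in hand = 0.125 × 2.1 × 40 = 10.5.
Odds after that evidence = (27/173) × 10.5 = 567/346.
Target odds = 0.99/0.01 = 99.
Need 3.5ⁿ ≥ 99 ÷ (567/346) = 3806/63.
3.5³ = 42.875 falls short of 3806/63 but 3.5⁴ = 150.0625 reaches it, so n = 4.

4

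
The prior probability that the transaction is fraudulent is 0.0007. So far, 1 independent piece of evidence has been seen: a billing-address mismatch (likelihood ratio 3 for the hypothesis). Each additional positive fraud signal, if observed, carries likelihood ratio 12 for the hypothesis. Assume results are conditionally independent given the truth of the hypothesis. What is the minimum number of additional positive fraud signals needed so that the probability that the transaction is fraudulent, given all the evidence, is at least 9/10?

Prior odds = 0.0007/0.9993 = 7/9993.
Bayes factor of the evidence already in hand = 3.
Odds after that evidence = (7/9993) × 3 = 7/3331.
Target odds = 0.9/0.1 = 9.
Need 12ⁿ ≥ 9 ÷ (7/3331) = 29979/7.
12³ = 1728 falls short of 29979/7 but 12⁴ = 20736 reaches it, so n = 4.

4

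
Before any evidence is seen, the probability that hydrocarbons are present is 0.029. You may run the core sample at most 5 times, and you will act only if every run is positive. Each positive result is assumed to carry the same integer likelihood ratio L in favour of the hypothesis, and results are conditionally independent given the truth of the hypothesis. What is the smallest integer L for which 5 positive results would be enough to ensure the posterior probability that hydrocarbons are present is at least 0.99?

Prior odds = 0.029/0.971 = 29/971.
Target odds = 0.99/0.01 = 99.
Need L⁵ ≥ 99 ÷ (29/971) = 96129/29.
5⁵ = 3125 < 96129/29 ≤ 7776 = 6⁵, so L = 6.

6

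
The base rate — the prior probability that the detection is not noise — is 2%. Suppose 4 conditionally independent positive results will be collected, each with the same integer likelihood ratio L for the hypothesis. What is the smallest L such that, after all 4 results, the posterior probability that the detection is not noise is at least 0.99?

Prior odds = 0.02/0.98 = 1/49.
Target odds = 0.99/0.01 = 99.
Need L⁴ ≥ 99 ÷ (1/49) = 4851.
8⁴ = 4096 < 4851 ≤ 6561 = 9⁴, so L = 9.

9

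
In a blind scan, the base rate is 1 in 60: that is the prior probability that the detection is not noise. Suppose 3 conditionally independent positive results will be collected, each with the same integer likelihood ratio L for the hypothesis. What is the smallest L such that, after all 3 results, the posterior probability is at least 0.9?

Prior odds = (1/60)/(59/60) = 1/59.
Target odds = 0.9/0.1 = 9.
Need L³ ≥ 9 ÷ (1/59) = 531.
8³ = 512 < 531 ≤ 729 = 9³, so L = 9.

9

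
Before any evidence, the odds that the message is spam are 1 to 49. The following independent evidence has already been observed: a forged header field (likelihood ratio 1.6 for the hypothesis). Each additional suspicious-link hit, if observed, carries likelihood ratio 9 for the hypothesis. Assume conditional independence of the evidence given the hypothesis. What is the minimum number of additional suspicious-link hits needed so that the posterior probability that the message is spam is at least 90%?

3

Prior odds = 1/49.
Bayes factor of the evidence already in hand = 1.6.
Odds after that evidence = (1/49) × 1.6 = 8/245.
Target odds = 0.9/0.1 = 9.
Need 9ⁿ ≥ 9 ÷ (8/245) = 275.625.
9² = 81 falls short of 275.625 but 9³ = 729 reaches it, so n = 3.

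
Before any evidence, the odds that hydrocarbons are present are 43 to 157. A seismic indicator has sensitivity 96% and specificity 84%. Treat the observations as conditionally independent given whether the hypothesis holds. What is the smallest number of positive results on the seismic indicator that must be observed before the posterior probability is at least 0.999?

Prior odds = 43/157.
False-positive rate = 1 − 0.84 = 0.16; likelihood ratio of a positive = 0.96/0.16 = 6.
Target odds: 0.999 ÷ 0.001 = 999.
Require 6ⁿ ≥ 999 ÷ (43/157) = 156843/43.
6⁴ = 1296 falls short of 156843/43 but 6⁵ = 7776 reaches it, so n = 5.

5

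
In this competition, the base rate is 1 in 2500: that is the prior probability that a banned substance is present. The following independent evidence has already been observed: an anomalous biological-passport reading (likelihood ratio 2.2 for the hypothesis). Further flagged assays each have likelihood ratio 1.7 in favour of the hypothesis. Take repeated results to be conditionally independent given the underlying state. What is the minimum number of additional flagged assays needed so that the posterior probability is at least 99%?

Prior odds = 0.0004/0.9996 = 1/2499.
Bayes factor of the evidence already in hand = 2.2.
Odds after that evidence = (1/2499) × 2.2 = 11/12495.
Target odds = 0.99/0.01 = 99.
Need 1.7ⁿ ≥ 99 ÷ (11/12495) = 112455.
1.7²¹ ≈69091.9 falls short of 112455 but 1.7²² ≈117456 reaches it, so n = 22.

22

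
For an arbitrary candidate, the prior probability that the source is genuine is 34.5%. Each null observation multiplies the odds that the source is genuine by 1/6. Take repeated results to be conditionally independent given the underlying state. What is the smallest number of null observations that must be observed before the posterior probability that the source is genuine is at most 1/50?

Prior odds = 0.345/0.655 = 69/131.
Likelihood ratio per null observation = 1/6.
Target posterior odds = 0.02/0.98 = 1/49.
Require (1/6)ⁿ ≤ 1/49 ÷ (69/131) = 131/3381.
(1/6)¹ = 1/6 is still above 131/3381 but (1/6)² = 1/36 is at or below it, so n = 2.

2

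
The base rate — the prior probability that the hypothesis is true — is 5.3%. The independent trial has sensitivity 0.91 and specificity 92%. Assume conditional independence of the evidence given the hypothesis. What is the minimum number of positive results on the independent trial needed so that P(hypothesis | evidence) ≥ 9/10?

Prior odds: 0.053 ÷ 0.947 = 53/947.
False-positive rate = 1 − 0.92 = 0.08; likelihood ratio of a positive = 0.91/0.08 = 11.375.
Target odds: 0.9 ÷ 0.1 = 9.
Require 11.375ⁿ ≥ 9 ÷ (53/947) = 8523/53.
11.375² = 129.390625 falls short of 8523/53 but 11.375³ = 753571/512 reaches it, so n = 3.

3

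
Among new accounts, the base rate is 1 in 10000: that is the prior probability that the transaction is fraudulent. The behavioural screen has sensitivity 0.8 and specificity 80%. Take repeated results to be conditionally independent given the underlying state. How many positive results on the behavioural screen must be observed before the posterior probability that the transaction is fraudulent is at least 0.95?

Prior odds: 0.0001 ÷ 0.9999 = 1/9999.
False-positive rate = 1 − 0.8 = 0.2; likelihood ratio of a positive = 0.8/0.2 = 4.
Target odds: 0.95 ÷ 0.05 = 19.
Require 4ⁿ ≥ 19 ÷ (1/9999) = 189981.
4⁸ = 65536 falls short of 189981 but 4⁹ = 262144 reaches it, so n = 9.

9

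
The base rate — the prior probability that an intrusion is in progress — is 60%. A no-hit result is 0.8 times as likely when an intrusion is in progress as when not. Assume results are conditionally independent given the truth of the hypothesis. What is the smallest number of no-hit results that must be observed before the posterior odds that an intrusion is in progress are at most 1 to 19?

Prior odds: 0.6 ÷ 0.4 = 1.5.
Likelihood ratio per no-hit result = 0.8.
Target odds = 1/19.
Need 1.5 × 0.8ⁿ ≤ 1/19, i.e. 0.8ⁿ ≤ 2/57.
0.8¹⁵ ≈0.0351844 is still above 2/57 but 0.8¹⁶ ≈0.0281475 is at or below it, so n = 16.

16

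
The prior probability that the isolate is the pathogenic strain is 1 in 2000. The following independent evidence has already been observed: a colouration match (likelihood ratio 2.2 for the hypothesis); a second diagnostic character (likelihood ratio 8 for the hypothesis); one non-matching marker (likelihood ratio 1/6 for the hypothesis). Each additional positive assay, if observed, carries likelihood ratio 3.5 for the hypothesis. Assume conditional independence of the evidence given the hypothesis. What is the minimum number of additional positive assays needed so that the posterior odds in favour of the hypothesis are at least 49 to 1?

Prior odds = 0.0005/0.9995 = 1/1999.
Combined Bayes factor of the evidence already in hand = 2.2 × 8 × (1/6) = 44/15.
Odds after that evidence = (1/1999) × 44/15 = 44/29985.
Target odds = 49.
Need 3.5ⁿ ≥ 49 ÷ (44/29985) = 1469265/44.
3.5⁸ = 5764801/256 falls short of 1469265/44 but 3.5⁹ = 40353607/512 reaches it, so n = 9.

9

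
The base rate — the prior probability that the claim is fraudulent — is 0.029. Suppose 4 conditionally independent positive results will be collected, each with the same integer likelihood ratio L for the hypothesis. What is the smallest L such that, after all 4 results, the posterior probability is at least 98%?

7

Prior odds = 0.029/0.971 = 29/971.
Target odds = 0.98/0.02 = 49.
Need L⁴ ≥ 49 ÷ (29/971) = 47579/29.
6⁴ = 1296 < 47579/29 ≤ 2401 = 7⁴, so L = 7.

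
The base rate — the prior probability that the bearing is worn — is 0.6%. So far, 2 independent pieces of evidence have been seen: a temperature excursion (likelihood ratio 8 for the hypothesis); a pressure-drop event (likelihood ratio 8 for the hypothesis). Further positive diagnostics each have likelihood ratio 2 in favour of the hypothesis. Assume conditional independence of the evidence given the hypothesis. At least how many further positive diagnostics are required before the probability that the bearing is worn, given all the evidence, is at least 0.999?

Prior odds = 0.006/0.994 = 3/497.
Combined Bayes factor of the evidence already in hand = 8 × 8 = 64.
Odds after that evidence = (3/497) × 64 = 192/497.
Target odds = 0.999/0.001 = 999.
Need 2ⁿ ≥ 999 ÷ (192/497) = 2585.953125.
2¹¹ = 2048 falls short of 2585.953125 but 2¹² = 4096 reaches it, so n = 12.

12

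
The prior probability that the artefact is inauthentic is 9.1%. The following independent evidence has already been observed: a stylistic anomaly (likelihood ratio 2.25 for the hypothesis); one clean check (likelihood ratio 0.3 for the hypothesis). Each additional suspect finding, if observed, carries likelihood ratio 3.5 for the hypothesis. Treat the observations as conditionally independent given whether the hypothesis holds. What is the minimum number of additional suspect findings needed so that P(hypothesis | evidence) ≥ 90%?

4

Prior odds = 0.091/0.909 = 91/909.
Combined Bayes factor of the evidence already in hand = 2.25 × 0.3 = 0.675.
Odds after that evidence = (91/909) × 0.675 = 273/4040.
Target odds = 0.9/0.1 = 9.
Need 3.5ⁿ ≥ 9 ÷ (273/4040) = 12120/91.
3.5³ = 42.875 falls short of 12120/91 but 3.5⁴ = 150.0625 reaches it, so n = 4.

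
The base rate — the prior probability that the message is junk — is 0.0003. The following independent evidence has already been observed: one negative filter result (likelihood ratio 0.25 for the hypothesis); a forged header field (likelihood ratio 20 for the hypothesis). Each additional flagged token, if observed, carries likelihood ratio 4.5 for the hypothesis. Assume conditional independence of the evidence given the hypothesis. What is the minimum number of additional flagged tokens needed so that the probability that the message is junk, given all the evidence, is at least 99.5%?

8

Prior odds = 0.0003/0.9997 = 3/9997.
Combined Bayes factor of the evidence already in hand = 0.25 × 20 = 5.
Odds after that evidence = (3/9997) × 5 = 15/9997.
Target odds = 0.995/0.005 = 199.
Need 4.5ⁿ ≥ 199 ÷ (15/9997) = 1989403/15.
4.5⁷ = 4782969/128 falls short of 1989403/15 but 4.5⁸ = 43046721/256 reaches it, so n = 8.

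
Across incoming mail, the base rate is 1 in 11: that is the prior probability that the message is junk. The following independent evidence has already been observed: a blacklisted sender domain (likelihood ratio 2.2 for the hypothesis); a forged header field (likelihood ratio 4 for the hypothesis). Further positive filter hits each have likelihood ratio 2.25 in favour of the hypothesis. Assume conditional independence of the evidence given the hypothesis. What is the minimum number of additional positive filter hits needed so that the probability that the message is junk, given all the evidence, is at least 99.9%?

9

Prior odds = (1/11)/(10/11) = 0.1.
Combined Bayes factor of the evidence already in hand = 2.2 × 4 = 8.8.
Odds after that evidence = 0.1 × 8.8 = 0.88.
Target odds = 0.999/0.001 = 999.
Need 2.25ⁿ ≥ 999 ÷ 0.88 = 24975/22.
2.25⁸ = 43046721/65536 falls short of 24975/22 but 2.25⁹ = 387420489/262144 reaches it, so n = 9.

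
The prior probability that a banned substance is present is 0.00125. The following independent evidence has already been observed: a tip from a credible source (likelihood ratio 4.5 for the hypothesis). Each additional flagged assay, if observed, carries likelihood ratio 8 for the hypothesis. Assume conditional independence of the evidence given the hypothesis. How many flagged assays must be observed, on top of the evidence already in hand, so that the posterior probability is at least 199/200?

Prior odds = 0.00125/0.99875 = 1/799.
Bayes factor of the evidence already in hand = 4.5.
Odds after that evidence = (1/799) × 4.5 = 9/1598.
Target odds = 0.995/0.005 = 199.
Need 8ⁿ ≥ 199 ÷ (9/1598) = 318002/9.
8⁵ = 32768 falls short of 318002/9 but 8⁶ = 262144 reaches it, so n = 6.

6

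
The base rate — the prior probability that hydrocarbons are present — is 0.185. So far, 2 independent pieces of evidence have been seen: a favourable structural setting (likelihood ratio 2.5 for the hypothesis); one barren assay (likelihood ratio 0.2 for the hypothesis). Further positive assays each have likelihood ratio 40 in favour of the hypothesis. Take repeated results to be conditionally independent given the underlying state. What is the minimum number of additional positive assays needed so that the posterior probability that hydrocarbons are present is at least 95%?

Prior odds = 0.185/0.815 = 37/163.
Combined Bayes factor of the evidence already in hand = 2.5 × 0.2 = 0.5.
Odds after that evidence = (37/163) × 0.5 = 37/326.
Target odds = 0.95/0.05 = 19.
Need 40ⁿ ≥ 19 ÷ (37/326) = 6194/37.
40¹ = 40 falls short of 6194/37 but 40² = 1600 reaches it, so n = 2.

2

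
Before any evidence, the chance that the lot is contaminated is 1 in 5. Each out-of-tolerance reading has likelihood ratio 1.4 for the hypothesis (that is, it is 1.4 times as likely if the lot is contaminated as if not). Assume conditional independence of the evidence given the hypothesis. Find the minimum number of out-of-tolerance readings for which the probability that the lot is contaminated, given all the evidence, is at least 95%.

Prior odds = 0.2/0.8 = 0.25.
Likelihood ratio per out-of-tolerance reading = 1.4.
Target posterior odds = 0.95/0.05 = 19.
Require 1.4ⁿ ≥ 19 ÷ 0.25 = 76.
1.4¹² ≈56.6939 falls short of 76 but 1.4¹³ ≈79.3715 reaches it, so n = 13.

13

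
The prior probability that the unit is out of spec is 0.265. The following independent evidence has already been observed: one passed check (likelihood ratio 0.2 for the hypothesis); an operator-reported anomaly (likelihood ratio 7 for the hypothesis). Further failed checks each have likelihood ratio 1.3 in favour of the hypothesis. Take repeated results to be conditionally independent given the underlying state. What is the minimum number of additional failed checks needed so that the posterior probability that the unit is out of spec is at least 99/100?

Prior odds = 0.265/0.735 = 53/147.
Combined Bayes factor of the evidence already in hand = 0.2 × 7 = 1.4.
Odds after that evidence = (53/147) × 1.4 = 53/105.
Target odds = 0.99/0.01 = 99.
Need 1.3ⁿ ≥ 99 ÷ (53/105) = 10395/53.
1.3²⁰ ≈190.05 falls short of 10395/53 but 1.3²¹ ≈247.065 reaches it, so n = 21.

21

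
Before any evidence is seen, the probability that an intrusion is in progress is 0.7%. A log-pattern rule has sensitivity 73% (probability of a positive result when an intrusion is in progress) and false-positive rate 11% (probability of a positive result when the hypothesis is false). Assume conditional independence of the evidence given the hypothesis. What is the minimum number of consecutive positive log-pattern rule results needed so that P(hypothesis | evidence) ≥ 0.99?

6

Prior odds: 0.007 ÷ 0.993 = 7/993.
Likelihood ratio of a positive result = 0.73/0.11 = 73/11.
Target odds: 0.99 ÷ 0.01 = 99.
Require (73/11)ⁿ ≥ 99 ÷ (7/993) = 98307/7.
(73/11)⁵ ≈12872.1 falls short of 98307/7 but (73/11)⁶ ≈85424.2 reaches it, so n = 6.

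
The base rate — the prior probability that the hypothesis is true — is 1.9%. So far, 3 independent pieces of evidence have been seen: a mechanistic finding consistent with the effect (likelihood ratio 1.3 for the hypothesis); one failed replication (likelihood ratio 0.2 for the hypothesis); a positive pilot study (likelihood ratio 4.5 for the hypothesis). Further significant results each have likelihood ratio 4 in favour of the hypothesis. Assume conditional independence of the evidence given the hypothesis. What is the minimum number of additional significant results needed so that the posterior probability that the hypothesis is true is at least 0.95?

5

Prior odds = 0.019/0.981 = 19/981.
Combined Bayes factor of the evidence already in hand = 1.3 × 0.2 × 4.5 = 1.17.
Odds after that evidence = (19/981) × 1.17 = 247/10900.
Target odds = 0.95/0.05 = 19.
Need 4ⁿ ≥ 19 ÷ (247/10900) = 10900/13.
4⁴ = 256 falls short of 10900/13 but 4⁵ = 1024 reaches it, so n = 5.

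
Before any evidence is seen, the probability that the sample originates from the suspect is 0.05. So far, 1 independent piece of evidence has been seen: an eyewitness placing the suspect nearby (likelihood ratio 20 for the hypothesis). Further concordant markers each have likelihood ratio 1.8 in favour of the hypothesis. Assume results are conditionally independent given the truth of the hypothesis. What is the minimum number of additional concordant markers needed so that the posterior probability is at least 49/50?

Prior odds = 0.05/0.95 = 1/19.
Bayes factor of the evidence already in hand = 20.
Odds after that evidence = (1/19) × 20 = 20/19.
Target odds = 0.98/0.02 = 49.
Need 1.8ⁿ ≥ 49 ÷ (20/19) = 46.55.
1.8⁶ = 531441/15625 falls short of 46.55 but 1.8⁷ = 4782969/78125 reaches it, so n = 7.

7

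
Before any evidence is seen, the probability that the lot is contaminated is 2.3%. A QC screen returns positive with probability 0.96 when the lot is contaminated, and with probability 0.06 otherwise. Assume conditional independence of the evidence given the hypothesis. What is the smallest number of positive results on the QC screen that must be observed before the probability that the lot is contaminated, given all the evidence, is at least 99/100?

4

Prior odds = 0.023/0.977 = 23/977.
Likelihood ratio of a positive result = 0.96/0.06 = 16.
Target posterior odds = 0.99/0.01 = 99.
Need (23/977) × 16ⁿ ≥ 99, i.e. 16ⁿ ≥ 96723/23.
16³ = 4096 falls short of 96723/23 but 16⁴ = 65536 reaches it, so n = 4.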